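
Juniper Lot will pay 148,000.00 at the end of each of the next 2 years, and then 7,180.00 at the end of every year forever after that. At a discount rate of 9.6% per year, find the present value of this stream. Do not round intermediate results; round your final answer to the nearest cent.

PV of 2-year annuity: 148,000.00 × [1 − (1+0.096)^−2] / 0.096 = 258244.97842
Perpetuity value at year 2: 7,180.00 / 0.096 = 74791.66667
PV of perpetuity: 74791.66667 / (1+0.096)^2 = 62263.29542
Total PV = 258244.97842 + 62263.29542 = 320508.27384

320508.27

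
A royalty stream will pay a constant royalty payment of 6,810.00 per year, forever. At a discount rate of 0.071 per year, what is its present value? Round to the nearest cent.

Level perpetuity: PV = C / r = 6,810.00 / 0.071 = 95,915.49

95915.49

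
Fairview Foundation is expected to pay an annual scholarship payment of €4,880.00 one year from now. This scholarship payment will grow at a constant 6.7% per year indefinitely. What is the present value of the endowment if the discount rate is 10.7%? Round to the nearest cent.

Growing perpetuity: P = D₁ / (r − g) = €4,880.0000 / (0.107 − 0.067) = €122,000.00

€122000.00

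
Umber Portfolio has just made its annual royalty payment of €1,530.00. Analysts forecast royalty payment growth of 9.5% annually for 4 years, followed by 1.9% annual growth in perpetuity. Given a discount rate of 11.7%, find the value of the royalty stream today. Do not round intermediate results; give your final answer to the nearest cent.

D_1 = 1675.35000
D_2 = 1834.50825
D_3 = 2008.78653
D_4 = 2199.62125
Terminal value at year 4: TV = D_4×(1+g_2)/(r−g_2) = 2241.41406/0.098 = 22871.57202
P_0 = D_1/(1+r)^1 + D_2/(1+r)^2 + D_3/(1+r)^3 + D_4/(1+r)^4 + TV/(1+r)^4
    = 1499.86571 + 1470.32494 + 1441.36599 + 1412.97740 + 14692.08132 = 20516.61535

€20516.62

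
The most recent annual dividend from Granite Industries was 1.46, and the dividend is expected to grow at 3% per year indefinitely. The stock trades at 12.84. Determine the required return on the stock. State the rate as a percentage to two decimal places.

14.71%

D₁ = 1.46 × 1.03 = 1.5038
P = D₁/(r − g) ⇒ r = D₁/P + g = 1.5038/12.84 + 0.03 = 0.117118 + 0.03 = 0.147118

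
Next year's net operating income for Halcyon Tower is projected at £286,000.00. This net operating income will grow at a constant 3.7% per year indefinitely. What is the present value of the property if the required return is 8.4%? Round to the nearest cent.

Growing perpetuity: P = D₁ / (r − g) = £286,000.0000 / (0.084 − 0.037) = £6,085,106.38

£6085106.38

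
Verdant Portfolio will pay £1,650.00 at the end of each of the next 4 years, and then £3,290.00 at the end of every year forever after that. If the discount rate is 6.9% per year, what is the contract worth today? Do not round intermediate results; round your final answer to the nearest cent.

PV of 4-year annuity: £1,650.00 × [1 − (1+0.069)^−4] / 0.069 = 5601.53878
Perpetuity value at year 4: £3,290.00 / 0.069 = 47681.15942
PV of perpetuity: 47681.15942 / (1+0.069)^4 = 36512.03057
Total PV = 5601.53878 + 36512.03057 = 42113.56936

£42113.57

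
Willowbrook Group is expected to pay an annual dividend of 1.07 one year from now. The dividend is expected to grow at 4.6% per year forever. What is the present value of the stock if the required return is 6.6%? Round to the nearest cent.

Growing perpetuity: P = D₁ / (r − g) = 1.0700 / (0.066 − 0.046) = 53.50

53.50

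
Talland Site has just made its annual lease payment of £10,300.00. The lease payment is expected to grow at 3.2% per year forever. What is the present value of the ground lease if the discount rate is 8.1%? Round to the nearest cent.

D₁ = D₀ × (1 + g) = £10,300.00 × 1.032 = £10,629.6000
Growing perpetuity: P = D₁ / (r − g) = £10,629.6000 / (0.081 − 0.032) = £216,930.61

£216930.61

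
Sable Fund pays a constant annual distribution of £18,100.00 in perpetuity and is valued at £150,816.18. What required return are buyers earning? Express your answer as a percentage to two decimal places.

12.00%

P = C/r ⇒ r = C/P = £18,100.00/£150,816.18 = 0.120014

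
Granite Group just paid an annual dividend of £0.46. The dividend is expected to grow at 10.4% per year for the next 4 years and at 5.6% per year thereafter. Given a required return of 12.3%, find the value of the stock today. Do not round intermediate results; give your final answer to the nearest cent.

D_1 = 0.50784
D_2 = 0.56066
D_3 = 0.61896
D_4 = 0.68334
Terminal value at year 4: TV = D_4×(1+g_2)/(r−g_2) = 0.72160/0.067 = 10.77019
P_0 = D_1/(1+r)^1 + D_2/(1+r)^2 + D_3/(1+r)^3 + D_4/(1+r)^4 + TV/(1+r)^4
    = 0.45222 + 0.44457 + 0.43704 + 0.42965 + 6.77180 = 8.53528

£8.54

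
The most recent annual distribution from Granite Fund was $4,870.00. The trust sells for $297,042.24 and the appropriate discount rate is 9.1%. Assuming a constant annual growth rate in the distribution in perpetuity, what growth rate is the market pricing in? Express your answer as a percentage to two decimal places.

P = D₀(1+g)/(r−g) ⇒ P(r−g) = D₀(1+g) ⇒ g(P+D₀) = P·r − D₀
g = (P·r − D₀)/(P + D₀) = ($297,042.24×0.091 − $4,870.00) / ($297,042.24 + $4,870.00) = 0.073402

7.34%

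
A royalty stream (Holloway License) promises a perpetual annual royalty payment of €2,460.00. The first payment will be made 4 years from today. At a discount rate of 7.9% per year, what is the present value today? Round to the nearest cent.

€24788.13

Value at end of year 3: C / r = €2,460.00 / 0.079 = €31,139.2405
Discount to today: PV = €31,139.2405 / (1 + 0.079)^3 = €31,139.2405 / 1.256216 = €24,788.13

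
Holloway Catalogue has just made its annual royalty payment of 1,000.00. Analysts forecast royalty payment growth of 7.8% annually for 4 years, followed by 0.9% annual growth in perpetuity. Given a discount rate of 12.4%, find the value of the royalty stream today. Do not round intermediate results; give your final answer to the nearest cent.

D_1 = 1078.00000
D_2 = 1162.08400
D_3 = 1252.72655
D_4 = 1350.43922
Terminal value at year 4: TV = D_4×(1+g_2)/(r−g_2) = 1362.59318/0.115 = 11848.63631
P_0 = D_1/(1+r)^1 + D_2/(1+r)^2 + D_3/(1+r)^3 + D_4/(1+r)^4 + TV/(1+r)^4
    = 959.07473 + 919.82434 + 882.18029 + 846.07682 + 7423.40447 = 11030.56066

11030.56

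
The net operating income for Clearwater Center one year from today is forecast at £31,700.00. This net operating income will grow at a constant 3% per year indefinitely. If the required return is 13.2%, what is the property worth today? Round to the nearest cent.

£310784.31

Growing perpetuity: P = D₁ / (r − g) = £31,700.0000 / (0.132 − 0.03) = £310,784.31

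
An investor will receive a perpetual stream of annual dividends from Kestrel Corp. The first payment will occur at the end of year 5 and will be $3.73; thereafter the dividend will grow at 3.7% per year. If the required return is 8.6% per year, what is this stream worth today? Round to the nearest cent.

Value at end of year 4: C₁ / (r − g) = $3.73 / (0.086 − 0.037) = $76.1224
Discount to today: PV = $76.1224 / (1 + 0.086)^4 = $76.1224 / 1.390975 = $54.73

$54.73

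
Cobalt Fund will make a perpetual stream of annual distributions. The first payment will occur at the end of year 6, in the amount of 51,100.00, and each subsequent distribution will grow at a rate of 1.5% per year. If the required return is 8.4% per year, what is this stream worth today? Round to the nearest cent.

494795.11

Value at end of year 5: C₁ / (r − g) = 51,100.00 / (0.084 − 0.015) = 740,579.7101
Discount to today: PV = 740,579.7101 / (1 + 0.084)^5 = 740,579.7101 / 1.496740 = 494,795.11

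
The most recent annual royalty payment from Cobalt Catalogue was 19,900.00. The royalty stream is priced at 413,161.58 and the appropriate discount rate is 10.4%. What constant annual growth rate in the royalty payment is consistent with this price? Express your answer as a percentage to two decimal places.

5.33%

P = D₀(1+g)/(r−g) ⇒ P(r−g) = D₀(1+g) ⇒ g(P+D₀) = P·r − D₀
g = (P·r − D₀)/(P + D₀) = (413,161.58×0.104 − 19,900.00) / (413,161.58 + 19,900.00) = 0.053269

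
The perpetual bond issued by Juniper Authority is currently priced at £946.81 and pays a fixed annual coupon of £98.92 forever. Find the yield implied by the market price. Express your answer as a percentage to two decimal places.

P = C/r ⇒ r = C/P = £98.92/£946.81 = 0.104477

10.45%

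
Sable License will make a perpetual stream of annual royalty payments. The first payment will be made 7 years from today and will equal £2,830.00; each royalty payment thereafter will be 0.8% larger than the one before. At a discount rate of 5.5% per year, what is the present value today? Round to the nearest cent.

Value at end of year 6: C₁ / (r − g) = £2,830.00 / (0.055 − 0.008) = £60,212.7660
Discount to today: PV = £60,212.7660 / (1 + 0.055)^6 = £60,212.7660 / 1.378843 = £43,669.06

£43669.06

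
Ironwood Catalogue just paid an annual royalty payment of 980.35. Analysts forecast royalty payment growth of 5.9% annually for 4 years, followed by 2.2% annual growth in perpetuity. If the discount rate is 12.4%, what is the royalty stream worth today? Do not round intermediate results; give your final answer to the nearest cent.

D_1 = 1038.19065
D_2 = 1099.44390
D_3 = 1164.31109
D_4 = 1233.00544
Terminal value at year 4: TV = D_4×(1+g_2)/(r−g_2) = 1260.13156/0.102 = 12354.23100
P_0 = D_1/(1+r)^1 + D_2/(1+r)^2 + D_3/(1+r)^3 + D_4/(1+r)^4 + TV/(1+r)^4
    = 923.65716 + 870.24282 + 819.91739 + 772.50224 + 7740.16953 = 11126.48915

11126.49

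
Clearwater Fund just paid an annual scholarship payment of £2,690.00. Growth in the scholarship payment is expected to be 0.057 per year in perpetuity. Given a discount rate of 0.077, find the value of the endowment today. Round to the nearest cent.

D₁ = D₀ × (1 + g) = £2,690.00 × 1.057 = £2,843.3300
Growing perpetuity: P = D₁ / (r − g) = £2,843.3300 / (0.077 − 0.057) = £142,166.50

£142166.50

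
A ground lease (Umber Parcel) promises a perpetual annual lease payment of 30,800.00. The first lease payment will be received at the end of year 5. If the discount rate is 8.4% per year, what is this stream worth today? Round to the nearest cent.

265554.89

Value at end of year 4: C / r = 30,800.00 / 0.084 = 366,666.6667
Discount to today: PV = 366,666.6667 / (1 + 0.084)^4 = 366,666.6667 / 1.380757 = 265,554.89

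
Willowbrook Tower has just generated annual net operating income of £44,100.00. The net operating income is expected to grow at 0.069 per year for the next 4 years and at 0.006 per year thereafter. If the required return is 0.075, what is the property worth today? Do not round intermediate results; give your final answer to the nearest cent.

D_1 = 47142.90000
D_2 = 50395.76010
D_3 = 53873.06755
D_4 = 57590.30921
Terminal value at year 4: TV = D_4×(1+g_2)/(r−g_2) = 57935.85106/0.069 = 839650.01540
P_0 = D_1/(1+r)^1 + D_2/(1+r)^2 + D_3/(1+r)^3 + D_4/(1+r)^4 + TV/(1+r)^4
    = 43853.86047 + 43609.09473 + 43365.69513 + 43123.65404 + 628730.37636 = 802682.68074

£802682.68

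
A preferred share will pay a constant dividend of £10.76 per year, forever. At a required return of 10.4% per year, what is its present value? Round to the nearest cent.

Level perpetuity: PV = C / r = £10.76 / 0.104 = £103.46

£103.46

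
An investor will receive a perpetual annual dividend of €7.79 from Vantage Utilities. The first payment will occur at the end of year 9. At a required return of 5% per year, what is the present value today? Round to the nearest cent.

€105.45

Value at end of year 8: C / r = €7.79 / 0.05 = €155.8000
Discount to today: PV = €155.8000 / (1 + 0.05)^8 = €155.8000 / 1.477455 = €105.45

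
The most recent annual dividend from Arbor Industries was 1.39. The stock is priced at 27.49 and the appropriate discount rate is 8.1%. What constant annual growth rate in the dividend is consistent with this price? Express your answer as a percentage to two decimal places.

2.90%

P = D₀(1+g)/(r−g) ⇒ P(r−g) = D₀(1+g) ⇒ g(P+D₀) = P·r − D₀
g = (P·r − D₀)/(P + D₀) = (27.49×0.081 − 1.39) / (27.49 + 1.39) = 0.028971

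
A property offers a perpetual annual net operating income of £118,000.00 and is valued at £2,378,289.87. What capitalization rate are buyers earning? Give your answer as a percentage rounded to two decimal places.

P = C/r ⇒ r = C/P = £118,000.00/£2,378,289.87 = 0.049615

4.96%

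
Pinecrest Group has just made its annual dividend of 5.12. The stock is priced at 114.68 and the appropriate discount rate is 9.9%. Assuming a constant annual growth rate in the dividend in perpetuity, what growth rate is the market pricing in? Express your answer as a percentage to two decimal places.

P = D₀(1+g)/(r−g) ⇒ P(r−g) = D₀(1+g) ⇒ g(P+D₀) = P·r − D₀
g = (P·r − D₀)/(P + D₀) = (114.68×0.099 − 5.12) / (114.68 + 5.12) = 0.052031

5.20%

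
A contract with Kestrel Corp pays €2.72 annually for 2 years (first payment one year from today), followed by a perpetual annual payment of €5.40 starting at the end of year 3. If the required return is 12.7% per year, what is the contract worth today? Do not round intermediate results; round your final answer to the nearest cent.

PV of 2-year annuity: €2.72 × [1 − (1+0.127)^−2] / 0.127 = 4.55500
Perpetuity value at year 2: €5.40 / 0.127 = 42.51969
PV of perpetuity: 42.51969 / (1+0.127)^2 = 33.47667
Total PV = 4.55500 + 33.47667 = 38.03167

€38.03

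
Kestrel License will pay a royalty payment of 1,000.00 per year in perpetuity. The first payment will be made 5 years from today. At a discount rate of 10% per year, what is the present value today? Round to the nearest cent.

6830.13

Value at end of year 4: C / r = 1,000.00 / 0.1 = 10,000.0000
Discount to today: PV = 10,000.0000 / (1 + 0.1)^4 = 10,000.0000 / 1.464100 = 6,830.13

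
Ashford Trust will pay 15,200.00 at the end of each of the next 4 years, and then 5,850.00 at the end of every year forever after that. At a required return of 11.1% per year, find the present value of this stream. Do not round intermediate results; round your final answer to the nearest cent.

81648.74

PV of 4-year annuity: 15,200.00 × [1 − (1+0.111)^−4] / 0.111 = 47056.66590
Perpetuity value at year 4: 5,850.00 / 0.111 = 52702.70270
PV of perpetuity: 52702.70270 / (1+0.111)^4 = 34592.07800
Total PV = 47056.66590 + 34592.07800 = 81648.74390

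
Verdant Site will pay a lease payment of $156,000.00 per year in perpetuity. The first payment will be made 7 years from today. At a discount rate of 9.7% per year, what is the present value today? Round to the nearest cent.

Value at end of year 6: C / r = $156,000.00 / 0.097 = $1,608,247.4227
Discount to today: PV = $1,608,247.4227 / (1 + 0.097)^6 = $1,608,247.4227 / 1.742769 = $922,811.71

$922811.71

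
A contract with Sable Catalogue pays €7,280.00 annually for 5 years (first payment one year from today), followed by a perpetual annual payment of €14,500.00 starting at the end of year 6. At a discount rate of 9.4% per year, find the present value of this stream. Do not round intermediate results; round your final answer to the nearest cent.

€126461.10

PV of 5-year annuity: €7,280.00 × [1 − (1+0.094)^−5] / 0.094 = 28025.19550
Perpetuity value at year 5: €14,500.00 / 0.094 = 154255.31915
PV of perpetuity: 154255.31915 / (1+0.094)^5 = 98435.90504
Total PV = 28025.19550 + 98435.90504 = 126461.10054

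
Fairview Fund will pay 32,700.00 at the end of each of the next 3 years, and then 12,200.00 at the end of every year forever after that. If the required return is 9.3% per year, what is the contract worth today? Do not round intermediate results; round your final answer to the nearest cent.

182798.14

PV of 3-year annuity: 32,700.00 × [1 − (1+0.093)^−3] / 0.093 = 82332.76705
Perpetuity value at year 3: 12,200.00 / 0.093 = 131182.79570
PV of perpetuity: 131182.79570 / (1+0.093)^3 = 100465.37191
Total PV = 82332.76705 + 100465.37191 = 182798.13896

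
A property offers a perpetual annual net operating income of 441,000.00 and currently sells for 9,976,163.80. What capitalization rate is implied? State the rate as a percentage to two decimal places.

4.42%

P = C/r ⇒ r = C/P = 441,000.00/9,976,163.80 = 0.044205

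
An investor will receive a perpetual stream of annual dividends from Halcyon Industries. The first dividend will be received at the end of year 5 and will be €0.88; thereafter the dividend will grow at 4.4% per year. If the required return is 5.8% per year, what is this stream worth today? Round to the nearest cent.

Value at end of year 4: C₁ / (r − g) = €0.88 / (0.058 − 0.044) = €62.8571
Discount to today: PV = €62.8571 / (1 + 0.058)^4 = €62.8571 / 1.252976 = €50.17

€50.17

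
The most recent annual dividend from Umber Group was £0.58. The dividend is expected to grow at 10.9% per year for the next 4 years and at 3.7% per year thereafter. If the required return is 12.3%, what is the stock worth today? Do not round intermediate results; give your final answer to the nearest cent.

D_1 = 0.64322
D_2 = 0.71333
D_3 = 0.79108
D_4 = 0.87731
Terminal value at year 4: TV = D_4×(1+g_2)/(r−g_2) = 0.90977/0.086 = 10.57875
P_0 = D_1/(1+r)^1 + D_2/(1+r)^2 + D_3/(1+r)^3 + D_4/(1+r)^4 + TV/(1+r)^4
    = 0.57277 + 0.56563 + 0.55858 + 0.55161 + 6.65144 = 8.90003

£8.90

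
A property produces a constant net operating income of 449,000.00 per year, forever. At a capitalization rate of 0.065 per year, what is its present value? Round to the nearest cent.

Level perpetuity: PV = C / r = 449,000.00 / 0.065 = 6,907,692.31

6907692.31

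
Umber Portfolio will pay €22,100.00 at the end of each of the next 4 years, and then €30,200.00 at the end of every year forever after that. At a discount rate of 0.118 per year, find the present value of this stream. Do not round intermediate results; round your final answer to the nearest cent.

€231225.68

PV of 4-year annuity: €22,100.00 × [1 − (1+0.118)^−4] / 0.118 = 67409.15197
Perpetuity value at year 4: €30,200.00 / 0.118 = 255932.20339
PV of perpetuity: 255932.20339 / (1+0.118)^4 = 163816.52965
Total PV = 67409.15197 + 163816.52965 = 231225.68163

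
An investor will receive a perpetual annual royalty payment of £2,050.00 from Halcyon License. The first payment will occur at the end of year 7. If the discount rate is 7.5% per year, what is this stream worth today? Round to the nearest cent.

£17710.95

Value at end of year 6: C / r = £2,050.00 / 0.075 = £27,333.3333
Discount to today: PV = £27,333.3333 / (1 + 0.075)^6 = £27,333.3333 / 1.543302 = £17,710.95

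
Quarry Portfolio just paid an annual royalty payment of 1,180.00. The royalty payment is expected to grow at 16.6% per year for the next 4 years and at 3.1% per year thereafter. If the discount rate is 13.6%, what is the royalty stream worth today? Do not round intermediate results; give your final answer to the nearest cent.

17899.70

D_1 = 1375.88000
D_2 = 1604.27608
D_3 = 1870.58591
D_4 = 2181.10317
Terminal value at year 4: TV = D_4×(1+g_2)/(r−g_2) = 2248.71737/0.105 = 21416.35589
P_0 = D_1/(1+r)^1 + D_2/(1+r)^2 + D_3/(1+r)^3 + D_4/(1+r)^4 + TV/(1+r)^4
    = 1211.16197 + 1243.14688 + 1275.97647 + 1309.67303 + 12859.74183 = 17899.70017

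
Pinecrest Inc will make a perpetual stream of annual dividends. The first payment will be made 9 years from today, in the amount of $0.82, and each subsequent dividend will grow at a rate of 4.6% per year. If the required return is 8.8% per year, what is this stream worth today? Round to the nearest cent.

Value at end of year 8: C₁ / (r − g) = $0.82 / (0.088 − 0.046) = $19.5238
Discount to today: PV = $19.5238 / (1 + 0.088)^8 = $19.5238 / 1.963501 = $9.94

$9.94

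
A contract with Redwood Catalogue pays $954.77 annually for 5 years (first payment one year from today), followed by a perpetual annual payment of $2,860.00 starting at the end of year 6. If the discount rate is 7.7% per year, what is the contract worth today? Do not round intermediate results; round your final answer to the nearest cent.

$29475.30

PV of 5-year annuity: $954.77 × [1 − (1+0.077)^−5] / 0.077 = 3842.45294
Perpetuity value at year 5: $2,860.00 / 0.077 = 37142.85714
PV of perpetuity: 37142.85714 / (1+0.077)^5 = 25632.84382
Total PV = 3842.45294 + 25632.84382 = 29475.29677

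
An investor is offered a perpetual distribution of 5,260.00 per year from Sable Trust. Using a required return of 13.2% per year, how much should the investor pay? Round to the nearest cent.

39848.48

Level perpetuity: PV = C / r = 5,260.00 / 0.132 = 39,848.48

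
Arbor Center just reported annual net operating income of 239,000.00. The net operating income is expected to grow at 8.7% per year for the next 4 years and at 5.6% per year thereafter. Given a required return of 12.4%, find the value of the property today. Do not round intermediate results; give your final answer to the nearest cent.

4126301.56

D_1 = 259793.00000
D_2 = 282394.99100
D_3 = 306963.35522
D_4 = 333669.16712
Terminal value at year 4: TV = D_4×(1+g_2)/(r−g_2) = 352354.64048/0.068 = 5181685.88941
P_0 = D_1/(1+r)^1 + D_2/(1+r)^2 + D_3/(1+r)^3 + D_4/(1+r)^4 + TV/(1+r)^4
    = 231132.56228 + 223524.10605 + 216166.10611 + 209050.31792 + 3246428.46657 = 4126301.55893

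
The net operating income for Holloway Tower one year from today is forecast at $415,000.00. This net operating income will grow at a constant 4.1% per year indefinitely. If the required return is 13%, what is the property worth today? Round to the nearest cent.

$4662921.35

Growing perpetuity: P = D₁ / (r − g) = $415,000.0000 / (0.13 − 0.041) = $4,662,921.35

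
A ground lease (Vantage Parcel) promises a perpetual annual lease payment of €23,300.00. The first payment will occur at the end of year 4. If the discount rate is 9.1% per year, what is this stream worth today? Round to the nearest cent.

Value at end of year 3: C / r = €23,300.00 / 0.091 = €256,043.9560
Discount to today: PV = €256,043.9560 / (1 + 0.091)^3 = €256,043.9560 / 1.298597 = €197,169.75

€197169.75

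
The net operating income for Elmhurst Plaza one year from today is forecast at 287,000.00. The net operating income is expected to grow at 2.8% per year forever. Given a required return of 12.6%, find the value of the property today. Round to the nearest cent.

2928571.43

Growing perpetuity: P = D₁ / (r − g) = 287,000.0000 / (0.126 − 0.028) = 2,928,571.43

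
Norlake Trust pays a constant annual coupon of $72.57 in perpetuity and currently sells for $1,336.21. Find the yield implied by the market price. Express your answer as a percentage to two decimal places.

P = C/r ⇒ r = C/P = $72.57/$1,336.21 = 0.054310

5.43%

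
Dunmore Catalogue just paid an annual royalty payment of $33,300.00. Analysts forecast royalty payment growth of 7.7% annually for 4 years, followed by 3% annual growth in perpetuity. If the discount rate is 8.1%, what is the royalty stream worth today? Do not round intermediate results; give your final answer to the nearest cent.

D_1 = 35864.10000
D_2 = 38625.63570
D_3 = 41599.80965
D_4 = 44802.99499
Terminal value at year 4: TV = D_4×(1+g_2)/(r−g_2) = 46147.08484/0.051 = 904844.80082
P_0 = D_1/(1+r)^1 + D_2/(1+r)^2 + D_3/(1+r)^3 + D_4/(1+r)^4 + TV/(1+r)^4
    = 33176.78076 + 33054.01746 + 32931.70842 + 32809.85196 + 662630.34359 = 794602.70220

$794602.70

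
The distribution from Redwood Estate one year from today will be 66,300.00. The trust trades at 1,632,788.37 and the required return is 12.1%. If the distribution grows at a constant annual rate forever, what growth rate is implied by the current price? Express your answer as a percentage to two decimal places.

8.04%

P = D₁/(r−g) ⇒ g = r − D₁/P = 0.121 − 66,300.00/1,632,788.37 = 0.080395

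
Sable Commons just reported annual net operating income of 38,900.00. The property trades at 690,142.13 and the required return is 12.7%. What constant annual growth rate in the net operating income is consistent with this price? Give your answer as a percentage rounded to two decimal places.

P = D₀(1+g)/(r−g) ⇒ P(r−g) = D₀(1+g) ⇒ g(P+D₀) = P·r − D₀
g = (P·r − D₀)/(P + D₀) = (690,142.13×0.127 − 38,900.00) / (690,142.13 + 38,900.00) = 0.066866

6.69%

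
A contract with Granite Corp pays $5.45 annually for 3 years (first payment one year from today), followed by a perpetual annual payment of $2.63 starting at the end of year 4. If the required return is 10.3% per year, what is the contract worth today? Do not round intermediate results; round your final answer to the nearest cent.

PV of 3-year annuity: $5.45 × [1 − (1+0.103)^−3] / 0.103 = 13.48208
Perpetuity value at year 3: $2.63 / 0.103 = 25.53398
PV of perpetuity: 25.53398 / (1+0.103)^3 = 19.02795
Total PV = 13.48208 + 19.02795 = 32.51003

$32.51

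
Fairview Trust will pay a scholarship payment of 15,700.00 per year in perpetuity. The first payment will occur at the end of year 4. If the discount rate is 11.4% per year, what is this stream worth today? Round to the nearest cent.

99618.32

Value at end of year 3: C / r = 15,700.00 / 0.114 = 137,719.2982
Discount to today: PV = 137,719.2982 / (1 + 0.114)^3 = 137,719.2982 / 1.382470 = 99,618.32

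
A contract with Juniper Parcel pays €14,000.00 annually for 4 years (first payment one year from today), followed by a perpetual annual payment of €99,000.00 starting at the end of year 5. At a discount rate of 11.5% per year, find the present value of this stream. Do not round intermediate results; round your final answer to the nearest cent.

€599952.39

PV of 4-year annuity: €14,000.00 × [1 − (1+0.115)^−4] / 0.115 = 42974.59319
Perpetuity value at year 4: €99,000.00 / 0.115 = 860869.56522
PV of perpetuity: 860869.56522 / (1+0.115)^4 = 556977.79908
Total PV = 42974.59319 + 556977.79908 = 599952.39227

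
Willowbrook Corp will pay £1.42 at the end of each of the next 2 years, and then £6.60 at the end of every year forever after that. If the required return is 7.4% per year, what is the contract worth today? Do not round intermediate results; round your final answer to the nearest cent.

PV of 2-year annuity: £1.42 × [1 − (1+0.074)^−2] / 0.074 = 2.55322
Perpetuity value at year 2: £6.60 / 0.074 = 89.18919
PV of perpetuity: 89.18919 / (1+0.074)^2 = 77.32210
Total PV = 2.55322 + 77.32210 = 79.87532

£79.88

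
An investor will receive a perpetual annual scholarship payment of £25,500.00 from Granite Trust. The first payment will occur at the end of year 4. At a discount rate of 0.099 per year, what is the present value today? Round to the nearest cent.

Value at end of year 3: C / r = £25,500.00 / 0.099 = £257,575.7576
Discount to today: PV = £257,575.7576 / (1 + 0.099)^3 = £257,575.7576 / 1.327373 = £194,049.22

£194049.22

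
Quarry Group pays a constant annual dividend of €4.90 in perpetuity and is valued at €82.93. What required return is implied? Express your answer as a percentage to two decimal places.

P = C/r ⇒ r = C/P = €4.90/€82.93 = 0.059086

5.91%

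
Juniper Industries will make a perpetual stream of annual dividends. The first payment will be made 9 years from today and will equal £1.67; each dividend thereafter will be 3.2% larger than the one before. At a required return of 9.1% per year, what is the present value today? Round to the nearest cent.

Value at end of year 8: C₁ / (r − g) = £1.67 / (0.091 − 0.032) = £28.3051
Discount to today: PV = £28.3051 / (1 + 0.091)^8 = £28.3051 / 2.007234 = £14.10

£14.10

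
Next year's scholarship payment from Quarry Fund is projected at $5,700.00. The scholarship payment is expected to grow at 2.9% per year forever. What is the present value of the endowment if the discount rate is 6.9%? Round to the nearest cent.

$142500.00

Growing perpetuity: P = D₁ / (r − g) = $5,700.0000 / (0.069 − 0.029) = $142,500.00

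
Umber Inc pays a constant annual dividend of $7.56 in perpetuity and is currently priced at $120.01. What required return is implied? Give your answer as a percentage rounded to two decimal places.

P = C/r ⇒ r = C/P = $7.56/$120.01 = 0.062995

6.30%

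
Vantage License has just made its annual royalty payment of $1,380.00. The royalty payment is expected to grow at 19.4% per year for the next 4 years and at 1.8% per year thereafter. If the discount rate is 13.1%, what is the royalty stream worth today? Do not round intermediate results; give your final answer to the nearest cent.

D_1 = 1647.72000
D_2 = 1967.37768
D_3 = 2349.04895
D_4 = 2804.76445
Terminal value at year 4: TV = D_4×(1+g_2)/(r−g_2) = 2855.25021/0.113 = 25267.70094
P_0 = D_1/(1+r)^1 + D_2/(1+r)^2 + D_3/(1+r)^3 + D_4/(1+r)^4 + TV/(1+r)^4
    = 1456.87003 + 1538.02194 + 1623.69425 + 1714.13875 + 15442.41816 = 21775.14313

$21775.14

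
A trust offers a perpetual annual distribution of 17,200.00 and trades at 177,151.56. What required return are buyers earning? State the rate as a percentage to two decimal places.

P = C/r ⇒ r = C/P = 17,200.00/177,151.56 = 0.097092

9.71%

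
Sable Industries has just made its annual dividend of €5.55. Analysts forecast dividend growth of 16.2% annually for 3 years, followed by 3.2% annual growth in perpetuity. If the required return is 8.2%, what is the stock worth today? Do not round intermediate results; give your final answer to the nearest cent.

D_1 = 6.44910
D_2 = 7.49385
D_3 = 8.70786
Terminal value at year 3: TV = D_3×(1+g_2)/(r−g_2) = 8.98651/0.05 = 179.73020
P_0 = D_1/(1+r)^1 + D_2/(1+r)^2 + D_3/(1+r)^3 + TV/(1+r)^3
    = 5.96035 + 6.40104 + 6.87432 + 141.88591 = 161.12162

€161.12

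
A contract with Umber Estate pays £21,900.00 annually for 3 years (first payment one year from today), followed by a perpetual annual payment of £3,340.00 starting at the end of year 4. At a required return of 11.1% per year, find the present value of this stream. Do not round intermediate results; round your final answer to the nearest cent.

PV of 3-year annuity: £21,900.00 × [1 − (1+0.111)^−3] / 0.111 = 53424.41002
Perpetuity value at year 3: £3,340.00 / 0.111 = 30090.09009
PV of perpetuity: 30090.09009 / (1+0.111)^3 = 21942.25769
Total PV = 53424.41002 + 21942.25769 = 75366.66771

£75366.67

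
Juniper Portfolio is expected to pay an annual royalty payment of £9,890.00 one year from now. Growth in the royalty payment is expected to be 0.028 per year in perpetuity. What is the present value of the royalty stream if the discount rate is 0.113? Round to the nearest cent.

Growing perpetuity: P = D₁ / (r − g) = £9,890.0000 / (0.113 − 0.028) = £116,352.94

£116352.94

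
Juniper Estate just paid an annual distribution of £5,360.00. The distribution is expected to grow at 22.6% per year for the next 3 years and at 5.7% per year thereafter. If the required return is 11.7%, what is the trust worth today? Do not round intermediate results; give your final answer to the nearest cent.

D_1 = 6571.36000
D_2 = 8056.48736
D_3 = 9877.25350
Terminal value at year 3: TV = D_3×(1+g_2)/(r−g_2) = 10440.25695/0.06 = 174004.28255
P_0 = D_1/(1+r)^1 + D_2/(1+r)^2 + D_3/(1+r)^3 + TV/(1+r)^3
    = 5883.04387 + 6457.12783 + 7087.23251 + 124853.41273 = 144280.81694

£144280.82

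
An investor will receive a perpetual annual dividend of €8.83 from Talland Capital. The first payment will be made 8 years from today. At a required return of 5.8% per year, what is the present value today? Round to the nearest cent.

€102.60

Value at end of year 7: C / r = €8.83 / 0.058 = €152.2414
Discount to today: PV = €152.2414 / (1 + 0.058)^7 = €152.2414 / 1.483883 = €102.60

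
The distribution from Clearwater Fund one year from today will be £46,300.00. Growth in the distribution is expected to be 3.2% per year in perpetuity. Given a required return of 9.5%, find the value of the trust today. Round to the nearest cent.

Growing perpetuity: P = D₁ / (r − g) = £46,300.0000 / (0.095 − 0.032) = £734,920.63

£734920.63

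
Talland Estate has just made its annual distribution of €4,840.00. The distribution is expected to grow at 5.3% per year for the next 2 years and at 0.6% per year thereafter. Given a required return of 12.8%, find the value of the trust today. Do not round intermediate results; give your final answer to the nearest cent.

€43515.37

D_1 = 5096.52000
D_2 = 5366.63556
Terminal value at year 2: TV = D_2×(1+g_2)/(r−g_2) = 5398.83537/0.122 = 44252.74896
P_0 = D_1/(1+r)^1 + D_2/(1+r)^2 + TV/(1+r)^2
    = 4518.19149 + 4217.77982 + 34779.39754 = 43515.36885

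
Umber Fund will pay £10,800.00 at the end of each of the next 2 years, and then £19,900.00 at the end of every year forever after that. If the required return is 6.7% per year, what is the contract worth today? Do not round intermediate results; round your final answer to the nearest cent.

£280493.29

PV of 2-year annuity: £10,800.00 × [1 − (1+0.067)^−2] / 0.067 = 19608.09459
Perpetuity value at year 2: £19,900.00 / 0.067 = 297014.92537
PV of perpetuity: 297014.92537 / (1+0.067)^2 = 260885.19553
Total PV = 19608.09459 + 260885.19553 = 280493.29012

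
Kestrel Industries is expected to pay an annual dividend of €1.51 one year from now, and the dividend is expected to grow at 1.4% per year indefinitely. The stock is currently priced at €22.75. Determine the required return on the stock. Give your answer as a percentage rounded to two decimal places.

8.04%

P = D₁/(r − g) ⇒ r = D₁/P + g = €1.5100/€22.75 + 0.014 = 0.066374 + 0.014 = 0.080374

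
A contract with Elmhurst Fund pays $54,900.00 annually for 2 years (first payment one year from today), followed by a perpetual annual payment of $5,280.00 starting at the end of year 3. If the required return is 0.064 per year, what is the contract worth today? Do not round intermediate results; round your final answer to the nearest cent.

$172965.54

PV of 2-year annuity: $54,900.00 × [1 − (1+0.064)^−2] / 0.064 = 100091.86500
Perpetuity value at year 2: $5,280.00 / 0.064 = 82500.00000
PV of perpetuity: 82500.00000 / (1+0.064)^2 = 72873.67856
Total PV = 100091.86500 + 72873.67856 = 172965.54356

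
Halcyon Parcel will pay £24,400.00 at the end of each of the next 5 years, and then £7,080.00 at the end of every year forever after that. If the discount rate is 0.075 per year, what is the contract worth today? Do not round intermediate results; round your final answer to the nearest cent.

PV of 5-year annuity: £24,400.00 × [1 − (1+0.075)^−5] / 0.075 = 98719.59161
Perpetuity value at year 5: £7,080.00 / 0.075 = 94400.00000
PV of perpetuity: 94400.00000 / (1+0.075)^5 = 65755.13489
Total PV = 98719.59161 + 65755.13489 = 164474.72650

£164474.73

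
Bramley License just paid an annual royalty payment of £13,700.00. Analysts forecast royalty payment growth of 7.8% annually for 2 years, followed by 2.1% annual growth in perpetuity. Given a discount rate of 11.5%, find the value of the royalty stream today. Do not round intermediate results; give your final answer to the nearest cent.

D_1 = 14768.60000
D_2 = 15920.55080
Terminal value at year 2: TV = D_2×(1+g_2)/(r−g_2) = 16254.88237/0.094 = 172924.28050
P_0 = D_1/(1+r)^1 + D_2/(1+r)^2 + TV/(1+r)^2
    = 13245.38117 + 12805.84834 + 139093.31014 = 165144.53964

£165144.54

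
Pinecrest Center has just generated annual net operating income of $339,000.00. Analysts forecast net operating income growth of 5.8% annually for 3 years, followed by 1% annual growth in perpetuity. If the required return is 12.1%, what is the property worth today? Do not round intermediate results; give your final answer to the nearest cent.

D_1 = 358662.00000
D_2 = 379464.39600
D_3 = 401473.33097
Terminal value at year 3: TV = D_3×(1+g_2)/(r−g_2) = 405488.06428/0.111 = 3653045.62412
P_0 = D_1/(1+r)^1 + D_2/(1+r)^2 + D_3/(1+r)^3 + TV/(1+r)^3
    = 319948.26048 + 301967.22533 + 284996.72114 + 2593213.40854 = 3500125.61548

$3500125.62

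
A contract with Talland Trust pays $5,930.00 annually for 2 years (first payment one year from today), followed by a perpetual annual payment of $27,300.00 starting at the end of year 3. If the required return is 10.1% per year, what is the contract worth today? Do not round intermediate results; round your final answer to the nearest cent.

$233258.31

PV of 2-year annuity: $5,930.00 × [1 − (1+0.101)^−2] / 0.101 = 10277.94070
Perpetuity value at year 2: $27,300.00 / 0.101 = 270297.02970
PV of perpetuity: 270297.02970 / (1+0.101)^2 = 222980.37182
Total PV = 10277.94070 + 222980.37182 = 233258.31253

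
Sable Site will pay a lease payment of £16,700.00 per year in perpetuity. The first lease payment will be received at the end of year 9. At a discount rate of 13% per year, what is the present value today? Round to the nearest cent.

£48322.07

Value at end of year 8: C / r = £16,700.00 / 0.13 = £128,461.5385
Discount to today: PV = £128,461.5385 / (1 + 0.13)^8 = £128,461.5385 / 2.658444 = £48,322.07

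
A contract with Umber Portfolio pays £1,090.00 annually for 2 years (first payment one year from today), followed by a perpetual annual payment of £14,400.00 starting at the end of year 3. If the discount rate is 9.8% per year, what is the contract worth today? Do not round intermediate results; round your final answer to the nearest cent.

£123776.63

PV of 2-year annuity: £1,090.00 × [1 − (1+0.098)^−2] / 0.098 = 1896.82516
Perpetuity value at year 2: £14,400.00 / 0.098 = 146938.77551
PV of perpetuity: 146938.77551 / (1+0.098)^2 = 121879.80092
Total PV = 1896.82516 + 121879.80092 = 123776.62608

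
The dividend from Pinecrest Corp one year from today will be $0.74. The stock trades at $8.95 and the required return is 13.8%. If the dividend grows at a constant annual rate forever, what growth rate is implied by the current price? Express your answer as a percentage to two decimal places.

P = D₁/(r−g) ⇒ g = r − D₁/P = 0.138 − $0.74/$8.95 = 0.055318

5.53%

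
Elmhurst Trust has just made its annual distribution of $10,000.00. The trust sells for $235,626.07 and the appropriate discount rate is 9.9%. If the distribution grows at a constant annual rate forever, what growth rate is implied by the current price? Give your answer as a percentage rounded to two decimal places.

P = D₀(1+g)/(r−g) ⇒ P(r−g) = D₀(1+g) ⇒ g(P+D₀) = P·r − D₀
g = (P·r − D₀)/(P + D₀) = ($235,626.07×0.099 − $10,000.00) / ($235,626.07 + $10,000.00) = 0.054257

5.43%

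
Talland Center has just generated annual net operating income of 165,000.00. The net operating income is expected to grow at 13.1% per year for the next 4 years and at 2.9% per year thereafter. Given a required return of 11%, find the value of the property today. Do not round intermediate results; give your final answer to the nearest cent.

2951106.69

D_1 = 186615.00000
D_2 = 211061.56500
D_3 = 238710.63002
D_4 = 269981.72255
Terminal value at year 4: TV = D_4×(1+g_2)/(r−g_2) = 277811.19250/0.081 = 3429767.80865
P_0 = D_1/(1+r)^1 + D_2/(1+r)^2 + D_3/(1+r)^3 + D_4/(1+r)^4 + TV/(1+r)^4
    = 168121.62162 + 171302.30095 + 174543.15529 + 177845.32309 + 2259294.28968 = 2951106.69064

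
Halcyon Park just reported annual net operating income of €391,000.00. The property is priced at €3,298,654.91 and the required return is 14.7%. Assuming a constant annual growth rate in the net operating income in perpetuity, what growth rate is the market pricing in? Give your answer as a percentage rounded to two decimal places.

2.55%

P = D₀(1+g)/(r−g) ⇒ P(r−g) = D₀(1+g) ⇒ g(P+D₀) = P·r − D₀
g = (P·r − D₀)/(P + D₀) = (€3,298,654.91×0.147 − €391,000.00) / (€3,298,654.91 + €391,000.00) = 0.025450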